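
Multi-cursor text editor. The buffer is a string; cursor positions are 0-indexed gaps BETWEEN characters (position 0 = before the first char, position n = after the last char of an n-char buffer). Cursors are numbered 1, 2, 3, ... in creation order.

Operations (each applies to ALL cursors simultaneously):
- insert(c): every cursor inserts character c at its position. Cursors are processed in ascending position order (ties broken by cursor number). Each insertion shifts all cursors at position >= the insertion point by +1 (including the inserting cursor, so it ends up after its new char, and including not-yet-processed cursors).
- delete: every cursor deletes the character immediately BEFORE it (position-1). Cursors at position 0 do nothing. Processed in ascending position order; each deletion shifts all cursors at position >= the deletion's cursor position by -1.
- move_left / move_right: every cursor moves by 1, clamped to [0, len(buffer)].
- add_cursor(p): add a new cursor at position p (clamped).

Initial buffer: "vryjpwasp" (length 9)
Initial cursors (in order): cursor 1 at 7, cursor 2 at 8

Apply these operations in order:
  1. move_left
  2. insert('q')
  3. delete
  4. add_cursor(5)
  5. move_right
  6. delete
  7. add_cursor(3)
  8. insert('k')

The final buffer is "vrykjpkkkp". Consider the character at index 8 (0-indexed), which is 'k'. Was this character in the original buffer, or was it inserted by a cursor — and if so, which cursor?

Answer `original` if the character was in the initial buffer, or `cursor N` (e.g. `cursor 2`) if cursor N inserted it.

Answer: cursor 3

Derivation:
After op 1 (move_left): buffer="vryjpwasp" (len 9), cursors c1@6 c2@7, authorship .........
After op 2 (insert('q')): buffer="vryjpwqaqsp" (len 11), cursors c1@7 c2@9, authorship ......1.2..
After op 3 (delete): buffer="vryjpwasp" (len 9), cursors c1@6 c2@7, authorship .........
After op 4 (add_cursor(5)): buffer="vryjpwasp" (len 9), cursors c3@5 c1@6 c2@7, authorship .........
After op 5 (move_right): buffer="vryjpwasp" (len 9), cursors c3@6 c1@7 c2@8, authorship .........
After op 6 (delete): buffer="vryjpp" (len 6), cursors c1@5 c2@5 c3@5, authorship ......
After op 7 (add_cursor(3)): buffer="vryjpp" (len 6), cursors c4@3 c1@5 c2@5 c3@5, authorship ......
After op 8 (insert('k')): buffer="vrykjpkkkp" (len 10), cursors c4@4 c1@9 c2@9 c3@9, authorship ...4..123.
Authorship (.=original, N=cursor N): . . . 4 . . 1 2 3 .
Index 8: author = 3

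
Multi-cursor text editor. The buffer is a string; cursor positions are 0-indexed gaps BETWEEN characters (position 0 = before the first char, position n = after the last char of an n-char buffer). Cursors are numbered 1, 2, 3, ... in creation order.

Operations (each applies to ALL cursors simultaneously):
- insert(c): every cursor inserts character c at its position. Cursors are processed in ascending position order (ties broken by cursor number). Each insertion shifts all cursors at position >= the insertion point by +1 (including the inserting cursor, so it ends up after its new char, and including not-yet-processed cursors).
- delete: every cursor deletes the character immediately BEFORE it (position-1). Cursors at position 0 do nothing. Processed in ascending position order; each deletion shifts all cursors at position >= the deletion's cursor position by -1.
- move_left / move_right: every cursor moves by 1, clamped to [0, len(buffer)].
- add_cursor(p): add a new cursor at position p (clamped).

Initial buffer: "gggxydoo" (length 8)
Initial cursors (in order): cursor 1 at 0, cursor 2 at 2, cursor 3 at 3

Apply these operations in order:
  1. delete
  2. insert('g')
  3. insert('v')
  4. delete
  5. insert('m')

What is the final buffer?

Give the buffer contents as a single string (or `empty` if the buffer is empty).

Answer: gmgggmmxydoo

Derivation:
After op 1 (delete): buffer="gxydoo" (len 6), cursors c1@0 c2@1 c3@1, authorship ......
After op 2 (insert('g')): buffer="ggggxydoo" (len 9), cursors c1@1 c2@4 c3@4, authorship 1.23.....
After op 3 (insert('v')): buffer="gvgggvvxydoo" (len 12), cursors c1@2 c2@7 c3@7, authorship 11.2323.....
After op 4 (delete): buffer="ggggxydoo" (len 9), cursors c1@1 c2@4 c3@4, authorship 1.23.....
After op 5 (insert('m')): buffer="gmgggmmxydoo" (len 12), cursors c1@2 c2@7 c3@7, authorship 11.2323.....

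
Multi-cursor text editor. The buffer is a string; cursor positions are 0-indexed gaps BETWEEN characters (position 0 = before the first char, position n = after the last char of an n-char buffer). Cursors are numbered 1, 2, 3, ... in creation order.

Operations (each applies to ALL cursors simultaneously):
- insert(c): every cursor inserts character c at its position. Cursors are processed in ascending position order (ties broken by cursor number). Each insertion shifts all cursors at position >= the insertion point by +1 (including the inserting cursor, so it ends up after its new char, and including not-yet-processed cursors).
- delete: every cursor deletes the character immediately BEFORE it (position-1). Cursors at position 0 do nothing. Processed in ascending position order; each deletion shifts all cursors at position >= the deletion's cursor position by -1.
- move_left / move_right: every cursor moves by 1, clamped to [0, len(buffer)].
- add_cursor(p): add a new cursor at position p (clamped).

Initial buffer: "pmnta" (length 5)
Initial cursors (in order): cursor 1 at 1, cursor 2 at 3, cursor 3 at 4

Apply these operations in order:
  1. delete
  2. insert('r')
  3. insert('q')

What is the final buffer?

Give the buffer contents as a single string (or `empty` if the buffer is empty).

Answer: rqmrrqqa

Derivation:
After op 1 (delete): buffer="ma" (len 2), cursors c1@0 c2@1 c3@1, authorship ..
After op 2 (insert('r')): buffer="rmrra" (len 5), cursors c1@1 c2@4 c3@4, authorship 1.23.
After op 3 (insert('q')): buffer="rqmrrqqa" (len 8), cursors c1@2 c2@7 c3@7, authorship 11.2323.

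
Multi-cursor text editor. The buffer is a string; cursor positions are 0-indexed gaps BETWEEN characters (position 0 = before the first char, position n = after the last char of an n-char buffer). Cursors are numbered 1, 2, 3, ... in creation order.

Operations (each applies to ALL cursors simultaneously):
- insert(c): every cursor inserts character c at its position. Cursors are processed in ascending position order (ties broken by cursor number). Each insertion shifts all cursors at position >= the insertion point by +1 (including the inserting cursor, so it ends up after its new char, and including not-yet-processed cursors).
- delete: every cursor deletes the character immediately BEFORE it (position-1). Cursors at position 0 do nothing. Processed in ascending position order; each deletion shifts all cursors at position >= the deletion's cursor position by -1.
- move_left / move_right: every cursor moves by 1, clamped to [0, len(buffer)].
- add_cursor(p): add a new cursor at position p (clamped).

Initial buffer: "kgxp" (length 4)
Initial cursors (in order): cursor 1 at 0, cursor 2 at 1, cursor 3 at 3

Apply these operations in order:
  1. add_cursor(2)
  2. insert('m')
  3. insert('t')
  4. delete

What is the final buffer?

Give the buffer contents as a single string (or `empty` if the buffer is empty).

After op 1 (add_cursor(2)): buffer="kgxp" (len 4), cursors c1@0 c2@1 c4@2 c3@3, authorship ....
After op 2 (insert('m')): buffer="mkmgmxmp" (len 8), cursors c1@1 c2@3 c4@5 c3@7, authorship 1.2.4.3.
After op 3 (insert('t')): buffer="mtkmtgmtxmtp" (len 12), cursors c1@2 c2@5 c4@8 c3@11, authorship 11.22.44.33.
After op 4 (delete): buffer="mkmgmxmp" (len 8), cursors c1@1 c2@3 c4@5 c3@7, authorship 1.2.4.3.

Answer: mkmgmxmp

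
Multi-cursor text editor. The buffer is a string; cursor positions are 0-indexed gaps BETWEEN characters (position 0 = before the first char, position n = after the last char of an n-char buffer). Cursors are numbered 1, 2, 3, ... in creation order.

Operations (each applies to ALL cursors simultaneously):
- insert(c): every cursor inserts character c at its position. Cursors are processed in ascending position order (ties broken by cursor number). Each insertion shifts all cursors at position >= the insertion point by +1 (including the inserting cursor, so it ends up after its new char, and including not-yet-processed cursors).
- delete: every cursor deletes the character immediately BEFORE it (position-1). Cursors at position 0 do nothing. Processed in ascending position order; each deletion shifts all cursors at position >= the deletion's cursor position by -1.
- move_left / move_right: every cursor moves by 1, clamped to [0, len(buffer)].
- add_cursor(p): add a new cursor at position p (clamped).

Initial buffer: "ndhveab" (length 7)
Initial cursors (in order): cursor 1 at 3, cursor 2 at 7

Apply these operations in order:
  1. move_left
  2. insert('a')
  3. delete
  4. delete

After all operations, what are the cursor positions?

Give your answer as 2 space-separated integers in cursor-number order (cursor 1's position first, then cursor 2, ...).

Answer: 1 4

Derivation:
After op 1 (move_left): buffer="ndhveab" (len 7), cursors c1@2 c2@6, authorship .......
After op 2 (insert('a')): buffer="ndahveaab" (len 9), cursors c1@3 c2@8, authorship ..1....2.
After op 3 (delete): buffer="ndhveab" (len 7), cursors c1@2 c2@6, authorship .......
After op 4 (delete): buffer="nhveb" (len 5), cursors c1@1 c2@4, authorship .....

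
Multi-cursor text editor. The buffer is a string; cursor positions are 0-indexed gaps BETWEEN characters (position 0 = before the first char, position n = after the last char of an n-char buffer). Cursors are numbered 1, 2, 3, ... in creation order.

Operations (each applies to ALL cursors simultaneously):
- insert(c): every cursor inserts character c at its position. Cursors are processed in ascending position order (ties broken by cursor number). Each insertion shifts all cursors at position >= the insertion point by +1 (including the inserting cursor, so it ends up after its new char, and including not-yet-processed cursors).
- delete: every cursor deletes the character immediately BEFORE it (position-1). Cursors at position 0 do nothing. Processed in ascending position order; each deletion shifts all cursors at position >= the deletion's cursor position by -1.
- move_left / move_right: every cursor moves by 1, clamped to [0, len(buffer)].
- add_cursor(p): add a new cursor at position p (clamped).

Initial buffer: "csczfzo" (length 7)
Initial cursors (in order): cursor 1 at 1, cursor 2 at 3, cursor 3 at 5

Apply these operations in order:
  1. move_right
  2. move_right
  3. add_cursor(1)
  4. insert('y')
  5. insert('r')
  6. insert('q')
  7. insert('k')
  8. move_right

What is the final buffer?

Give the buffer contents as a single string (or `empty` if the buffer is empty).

After op 1 (move_right): buffer="csczfzo" (len 7), cursors c1@2 c2@4 c3@6, authorship .......
After op 2 (move_right): buffer="csczfzo" (len 7), cursors c1@3 c2@5 c3@7, authorship .......
After op 3 (add_cursor(1)): buffer="csczfzo" (len 7), cursors c4@1 c1@3 c2@5 c3@7, authorship .......
After op 4 (insert('y')): buffer="cyscyzfyzoy" (len 11), cursors c4@2 c1@5 c2@8 c3@11, authorship .4..1..2..3
After op 5 (insert('r')): buffer="cyrscyrzfyrzoyr" (len 15), cursors c4@3 c1@7 c2@11 c3@15, authorship .44..11..22..33
After op 6 (insert('q')): buffer="cyrqscyrqzfyrqzoyrq" (len 19), cursors c4@4 c1@9 c2@14 c3@19, authorship .444..111..222..333
After op 7 (insert('k')): buffer="cyrqkscyrqkzfyrqkzoyrqk" (len 23), cursors c4@5 c1@11 c2@17 c3@23, authorship .4444..1111..2222..3333
After op 8 (move_right): buffer="cyrqkscyrqkzfyrqkzoyrqk" (len 23), cursors c4@6 c1@12 c2@18 c3@23, authorship .4444..1111..2222..3333

Answer: cyrqkscyrqkzfyrqkzoyrqk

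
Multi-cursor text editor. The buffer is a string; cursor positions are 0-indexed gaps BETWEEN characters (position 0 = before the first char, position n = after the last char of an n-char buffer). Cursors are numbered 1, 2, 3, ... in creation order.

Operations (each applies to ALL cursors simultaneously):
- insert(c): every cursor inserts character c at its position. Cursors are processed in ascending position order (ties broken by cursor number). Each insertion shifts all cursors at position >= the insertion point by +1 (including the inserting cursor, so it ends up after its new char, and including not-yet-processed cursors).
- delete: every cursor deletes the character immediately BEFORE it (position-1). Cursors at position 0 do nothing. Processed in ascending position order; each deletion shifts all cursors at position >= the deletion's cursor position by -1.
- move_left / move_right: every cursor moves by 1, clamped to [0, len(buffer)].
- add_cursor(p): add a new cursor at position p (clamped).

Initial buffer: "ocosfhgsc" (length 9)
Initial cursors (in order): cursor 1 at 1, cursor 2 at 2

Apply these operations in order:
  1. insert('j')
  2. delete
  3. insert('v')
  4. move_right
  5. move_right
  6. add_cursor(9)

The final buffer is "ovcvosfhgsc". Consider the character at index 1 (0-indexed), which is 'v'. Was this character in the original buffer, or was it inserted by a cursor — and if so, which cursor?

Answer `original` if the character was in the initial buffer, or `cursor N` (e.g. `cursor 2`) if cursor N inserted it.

After op 1 (insert('j')): buffer="ojcjosfhgsc" (len 11), cursors c1@2 c2@4, authorship .1.2.......
After op 2 (delete): buffer="ocosfhgsc" (len 9), cursors c1@1 c2@2, authorship .........
After op 3 (insert('v')): buffer="ovcvosfhgsc" (len 11), cursors c1@2 c2@4, authorship .1.2.......
After op 4 (move_right): buffer="ovcvosfhgsc" (len 11), cursors c1@3 c2@5, authorship .1.2.......
After op 5 (move_right): buffer="ovcvosfhgsc" (len 11), cursors c1@4 c2@6, authorship .1.2.......
After op 6 (add_cursor(9)): buffer="ovcvosfhgsc" (len 11), cursors c1@4 c2@6 c3@9, authorship .1.2.......
Authorship (.=original, N=cursor N): . 1 . 2 . . . . . . .
Index 1: author = 1

Answer: cursor 1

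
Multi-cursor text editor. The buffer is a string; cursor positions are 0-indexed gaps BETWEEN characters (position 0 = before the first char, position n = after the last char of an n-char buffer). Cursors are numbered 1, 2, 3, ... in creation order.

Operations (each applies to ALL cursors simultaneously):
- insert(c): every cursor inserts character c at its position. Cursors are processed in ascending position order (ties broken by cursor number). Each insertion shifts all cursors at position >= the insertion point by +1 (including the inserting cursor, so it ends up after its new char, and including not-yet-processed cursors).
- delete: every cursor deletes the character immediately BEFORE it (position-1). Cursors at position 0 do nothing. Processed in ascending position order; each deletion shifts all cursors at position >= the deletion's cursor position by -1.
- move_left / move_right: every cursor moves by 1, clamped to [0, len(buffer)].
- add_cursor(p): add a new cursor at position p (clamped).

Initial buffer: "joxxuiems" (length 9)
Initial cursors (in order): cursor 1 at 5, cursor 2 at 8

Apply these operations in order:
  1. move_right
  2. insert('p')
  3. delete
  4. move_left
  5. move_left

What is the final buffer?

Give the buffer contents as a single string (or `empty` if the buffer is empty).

Answer: joxxuiems

Derivation:
After op 1 (move_right): buffer="joxxuiems" (len 9), cursors c1@6 c2@9, authorship .........
After op 2 (insert('p')): buffer="joxxuipemsp" (len 11), cursors c1@7 c2@11, authorship ......1...2
After op 3 (delete): buffer="joxxuiems" (len 9), cursors c1@6 c2@9, authorship .........
After op 4 (move_left): buffer="joxxuiems" (len 9), cursors c1@5 c2@8, authorship .........
After op 5 (move_left): buffer="joxxuiems" (len 9), cursors c1@4 c2@7, authorship .........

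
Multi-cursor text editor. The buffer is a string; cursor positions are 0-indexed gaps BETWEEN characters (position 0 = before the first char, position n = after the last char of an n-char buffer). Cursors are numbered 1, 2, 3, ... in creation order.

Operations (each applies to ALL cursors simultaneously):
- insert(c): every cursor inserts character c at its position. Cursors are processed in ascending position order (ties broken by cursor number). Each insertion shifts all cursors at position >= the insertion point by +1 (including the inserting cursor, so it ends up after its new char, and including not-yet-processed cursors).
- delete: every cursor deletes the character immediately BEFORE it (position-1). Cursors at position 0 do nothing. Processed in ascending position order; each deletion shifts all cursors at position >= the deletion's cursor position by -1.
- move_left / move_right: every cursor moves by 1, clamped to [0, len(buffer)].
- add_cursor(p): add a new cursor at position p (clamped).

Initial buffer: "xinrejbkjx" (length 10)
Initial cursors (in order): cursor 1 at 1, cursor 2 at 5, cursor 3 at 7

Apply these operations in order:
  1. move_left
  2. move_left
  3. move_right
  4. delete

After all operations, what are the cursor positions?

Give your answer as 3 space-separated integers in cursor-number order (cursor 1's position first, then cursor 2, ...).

After op 1 (move_left): buffer="xinrejbkjx" (len 10), cursors c1@0 c2@4 c3@6, authorship ..........
After op 2 (move_left): buffer="xinrejbkjx" (len 10), cursors c1@0 c2@3 c3@5, authorship ..........
After op 3 (move_right): buffer="xinrejbkjx" (len 10), cursors c1@1 c2@4 c3@6, authorship ..........
After op 4 (delete): buffer="inebkjx" (len 7), cursors c1@0 c2@2 c3@3, authorship .......

Answer: 0 2 3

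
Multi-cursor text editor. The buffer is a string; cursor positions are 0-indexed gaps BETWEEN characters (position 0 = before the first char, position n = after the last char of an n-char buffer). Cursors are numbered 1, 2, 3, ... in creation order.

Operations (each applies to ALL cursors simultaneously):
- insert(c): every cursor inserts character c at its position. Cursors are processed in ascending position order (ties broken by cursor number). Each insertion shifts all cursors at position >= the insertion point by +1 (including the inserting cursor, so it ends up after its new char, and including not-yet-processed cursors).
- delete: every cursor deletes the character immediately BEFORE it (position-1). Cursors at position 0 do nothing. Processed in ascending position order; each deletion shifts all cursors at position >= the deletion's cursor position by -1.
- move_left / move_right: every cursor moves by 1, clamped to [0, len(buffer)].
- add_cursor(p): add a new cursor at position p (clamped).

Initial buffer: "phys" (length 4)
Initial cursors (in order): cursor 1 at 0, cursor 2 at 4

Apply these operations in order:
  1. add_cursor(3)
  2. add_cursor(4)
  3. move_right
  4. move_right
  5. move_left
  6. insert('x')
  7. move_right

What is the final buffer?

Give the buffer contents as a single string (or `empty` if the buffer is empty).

Answer: pxhyxxxs

Derivation:
After op 1 (add_cursor(3)): buffer="phys" (len 4), cursors c1@0 c3@3 c2@4, authorship ....
After op 2 (add_cursor(4)): buffer="phys" (len 4), cursors c1@0 c3@3 c2@4 c4@4, authorship ....
After op 3 (move_right): buffer="phys" (len 4), cursors c1@1 c2@4 c3@4 c4@4, authorship ....
After op 4 (move_right): buffer="phys" (len 4), cursors c1@2 c2@4 c3@4 c4@4, authorship ....
After op 5 (move_left): buffer="phys" (len 4), cursors c1@1 c2@3 c3@3 c4@3, authorship ....
After op 6 (insert('x')): buffer="pxhyxxxs" (len 8), cursors c1@2 c2@7 c3@7 c4@7, authorship .1..234.
After op 7 (move_right): buffer="pxhyxxxs" (len 8), cursors c1@3 c2@8 c3@8 c4@8, authorship .1..234.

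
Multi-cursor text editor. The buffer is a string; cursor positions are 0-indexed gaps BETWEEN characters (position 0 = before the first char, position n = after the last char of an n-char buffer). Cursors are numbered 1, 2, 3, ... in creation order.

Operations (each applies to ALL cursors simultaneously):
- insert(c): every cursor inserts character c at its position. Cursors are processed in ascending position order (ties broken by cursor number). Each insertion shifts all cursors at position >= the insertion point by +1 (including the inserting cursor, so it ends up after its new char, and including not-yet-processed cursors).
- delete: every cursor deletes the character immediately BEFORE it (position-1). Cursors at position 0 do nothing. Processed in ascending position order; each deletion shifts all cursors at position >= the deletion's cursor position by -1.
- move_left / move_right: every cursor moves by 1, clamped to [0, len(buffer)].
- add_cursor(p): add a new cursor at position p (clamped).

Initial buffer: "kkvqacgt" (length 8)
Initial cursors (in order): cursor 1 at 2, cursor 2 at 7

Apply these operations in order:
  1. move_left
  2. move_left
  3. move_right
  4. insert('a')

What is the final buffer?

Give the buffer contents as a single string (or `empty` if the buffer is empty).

Answer: kakvqacagt

Derivation:
After op 1 (move_left): buffer="kkvqacgt" (len 8), cursors c1@1 c2@6, authorship ........
After op 2 (move_left): buffer="kkvqacgt" (len 8), cursors c1@0 c2@5, authorship ........
After op 3 (move_right): buffer="kkvqacgt" (len 8), cursors c1@1 c2@6, authorship ........
After op 4 (insert('a')): buffer="kakvqacagt" (len 10), cursors c1@2 c2@8, authorship .1.....2..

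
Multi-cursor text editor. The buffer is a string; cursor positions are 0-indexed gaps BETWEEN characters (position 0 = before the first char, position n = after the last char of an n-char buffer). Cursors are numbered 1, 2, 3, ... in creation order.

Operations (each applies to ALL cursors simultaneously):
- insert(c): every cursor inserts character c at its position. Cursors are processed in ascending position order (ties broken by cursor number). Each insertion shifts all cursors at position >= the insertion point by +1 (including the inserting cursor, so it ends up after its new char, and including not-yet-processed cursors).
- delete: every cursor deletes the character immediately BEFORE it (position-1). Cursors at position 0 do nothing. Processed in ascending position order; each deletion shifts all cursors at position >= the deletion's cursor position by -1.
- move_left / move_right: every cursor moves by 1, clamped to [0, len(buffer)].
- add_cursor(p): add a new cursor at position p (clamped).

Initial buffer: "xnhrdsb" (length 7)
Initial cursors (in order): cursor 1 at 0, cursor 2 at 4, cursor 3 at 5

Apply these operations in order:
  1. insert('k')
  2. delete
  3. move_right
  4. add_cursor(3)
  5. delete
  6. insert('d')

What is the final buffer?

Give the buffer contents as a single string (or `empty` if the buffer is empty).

Answer: dndrddb

Derivation:
After op 1 (insert('k')): buffer="kxnhrkdksb" (len 10), cursors c1@1 c2@6 c3@8, authorship 1....2.3..
After op 2 (delete): buffer="xnhrdsb" (len 7), cursors c1@0 c2@4 c3@5, authorship .......
After op 3 (move_right): buffer="xnhrdsb" (len 7), cursors c1@1 c2@5 c3@6, authorship .......
After op 4 (add_cursor(3)): buffer="xnhrdsb" (len 7), cursors c1@1 c4@3 c2@5 c3@6, authorship .......
After op 5 (delete): buffer="nrb" (len 3), cursors c1@0 c4@1 c2@2 c3@2, authorship ...
After op 6 (insert('d')): buffer="dndrddb" (len 7), cursors c1@1 c4@3 c2@6 c3@6, authorship 1.4.23.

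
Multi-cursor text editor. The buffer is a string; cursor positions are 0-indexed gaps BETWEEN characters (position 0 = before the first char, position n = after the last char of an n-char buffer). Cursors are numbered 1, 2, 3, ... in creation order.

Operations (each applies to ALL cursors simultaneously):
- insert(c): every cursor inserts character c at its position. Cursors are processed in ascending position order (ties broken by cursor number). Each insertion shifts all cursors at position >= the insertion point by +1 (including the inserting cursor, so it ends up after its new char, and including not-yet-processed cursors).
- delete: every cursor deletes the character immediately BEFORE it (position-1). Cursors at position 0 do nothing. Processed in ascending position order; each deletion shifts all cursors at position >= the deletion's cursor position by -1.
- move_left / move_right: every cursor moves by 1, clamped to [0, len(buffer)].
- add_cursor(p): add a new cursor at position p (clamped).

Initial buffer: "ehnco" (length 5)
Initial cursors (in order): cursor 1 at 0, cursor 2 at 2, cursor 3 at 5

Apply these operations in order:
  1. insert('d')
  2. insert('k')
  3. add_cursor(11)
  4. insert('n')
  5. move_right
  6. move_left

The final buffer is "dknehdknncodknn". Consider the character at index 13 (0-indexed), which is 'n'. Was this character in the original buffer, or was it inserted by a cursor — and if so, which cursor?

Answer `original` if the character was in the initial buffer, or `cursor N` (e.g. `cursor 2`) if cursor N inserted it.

Answer: cursor 3

Derivation:
After op 1 (insert('d')): buffer="dehdncod" (len 8), cursors c1@1 c2@4 c3@8, authorship 1..2...3
After op 2 (insert('k')): buffer="dkehdkncodk" (len 11), cursors c1@2 c2@6 c3@11, authorship 11..22...33
After op 3 (add_cursor(11)): buffer="dkehdkncodk" (len 11), cursors c1@2 c2@6 c3@11 c4@11, authorship 11..22...33
After op 4 (insert('n')): buffer="dknehdknncodknn" (len 15), cursors c1@3 c2@8 c3@15 c4@15, authorship 111..222...3334
After op 5 (move_right): buffer="dknehdknncodknn" (len 15), cursors c1@4 c2@9 c3@15 c4@15, authorship 111..222...3334
After op 6 (move_left): buffer="dknehdknncodknn" (len 15), cursors c1@3 c2@8 c3@14 c4@14, authorship 111..222...3334
Authorship (.=original, N=cursor N): 1 1 1 . . 2 2 2 . . . 3 3 3 4
Index 13: author = 3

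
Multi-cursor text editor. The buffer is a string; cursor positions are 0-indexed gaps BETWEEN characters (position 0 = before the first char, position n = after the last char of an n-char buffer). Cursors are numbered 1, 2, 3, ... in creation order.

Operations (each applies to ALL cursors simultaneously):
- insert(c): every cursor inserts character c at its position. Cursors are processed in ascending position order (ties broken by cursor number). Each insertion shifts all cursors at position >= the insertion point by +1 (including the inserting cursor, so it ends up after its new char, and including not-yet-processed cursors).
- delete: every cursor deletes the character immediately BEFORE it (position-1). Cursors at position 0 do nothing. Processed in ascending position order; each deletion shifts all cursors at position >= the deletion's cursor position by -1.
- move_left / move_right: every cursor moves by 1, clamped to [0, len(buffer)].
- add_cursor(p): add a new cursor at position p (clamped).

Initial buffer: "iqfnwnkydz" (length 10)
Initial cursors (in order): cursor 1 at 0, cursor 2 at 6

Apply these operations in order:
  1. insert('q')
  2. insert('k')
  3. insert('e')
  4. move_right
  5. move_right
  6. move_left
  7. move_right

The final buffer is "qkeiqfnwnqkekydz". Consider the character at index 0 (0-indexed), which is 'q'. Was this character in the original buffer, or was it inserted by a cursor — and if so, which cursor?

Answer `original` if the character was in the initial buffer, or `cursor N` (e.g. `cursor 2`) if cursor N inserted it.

After op 1 (insert('q')): buffer="qiqfnwnqkydz" (len 12), cursors c1@1 c2@8, authorship 1......2....
After op 2 (insert('k')): buffer="qkiqfnwnqkkydz" (len 14), cursors c1@2 c2@10, authorship 11......22....
After op 3 (insert('e')): buffer="qkeiqfnwnqkekydz" (len 16), cursors c1@3 c2@12, authorship 111......222....
After op 4 (move_right): buffer="qkeiqfnwnqkekydz" (len 16), cursors c1@4 c2@13, authorship 111......222....
After op 5 (move_right): buffer="qkeiqfnwnqkekydz" (len 16), cursors c1@5 c2@14, authorship 111......222....
After op 6 (move_left): buffer="qkeiqfnwnqkekydz" (len 16), cursors c1@4 c2@13, authorship 111......222....
After op 7 (move_right): buffer="qkeiqfnwnqkekydz" (len 16), cursors c1@5 c2@14, authorship 111......222....
Authorship (.=original, N=cursor N): 1 1 1 . . . . . . 2 2 2 . . . .
Index 0: author = 1

Answer: cursor 1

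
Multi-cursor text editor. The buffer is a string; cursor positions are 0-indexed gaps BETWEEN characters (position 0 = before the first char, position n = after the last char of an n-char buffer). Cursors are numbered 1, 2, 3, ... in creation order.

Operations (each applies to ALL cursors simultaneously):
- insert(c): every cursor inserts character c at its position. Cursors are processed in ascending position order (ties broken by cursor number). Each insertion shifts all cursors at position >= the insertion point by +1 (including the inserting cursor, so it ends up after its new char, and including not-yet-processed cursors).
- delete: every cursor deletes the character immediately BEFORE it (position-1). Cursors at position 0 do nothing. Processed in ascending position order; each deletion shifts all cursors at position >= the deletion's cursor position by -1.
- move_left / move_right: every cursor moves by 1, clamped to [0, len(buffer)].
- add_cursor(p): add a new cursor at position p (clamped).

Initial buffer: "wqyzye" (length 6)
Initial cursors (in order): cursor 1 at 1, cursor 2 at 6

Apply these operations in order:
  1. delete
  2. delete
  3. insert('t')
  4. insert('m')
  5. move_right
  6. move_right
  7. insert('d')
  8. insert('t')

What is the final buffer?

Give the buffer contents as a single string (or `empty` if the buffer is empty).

After op 1 (delete): buffer="qyzy" (len 4), cursors c1@0 c2@4, authorship ....
After op 2 (delete): buffer="qyz" (len 3), cursors c1@0 c2@3, authorship ...
After op 3 (insert('t')): buffer="tqyzt" (len 5), cursors c1@1 c2@5, authorship 1...2
After op 4 (insert('m')): buffer="tmqyztm" (len 7), cursors c1@2 c2@7, authorship 11...22
After op 5 (move_right): buffer="tmqyztm" (len 7), cursors c1@3 c2@7, authorship 11...22
After op 6 (move_right): buffer="tmqyztm" (len 7), cursors c1@4 c2@7, authorship 11...22
After op 7 (insert('d')): buffer="tmqydztmd" (len 9), cursors c1@5 c2@9, authorship 11..1.222
After op 8 (insert('t')): buffer="tmqydtztmdt" (len 11), cursors c1@6 c2@11, authorship 11..11.2222

Answer: tmqydtztmdt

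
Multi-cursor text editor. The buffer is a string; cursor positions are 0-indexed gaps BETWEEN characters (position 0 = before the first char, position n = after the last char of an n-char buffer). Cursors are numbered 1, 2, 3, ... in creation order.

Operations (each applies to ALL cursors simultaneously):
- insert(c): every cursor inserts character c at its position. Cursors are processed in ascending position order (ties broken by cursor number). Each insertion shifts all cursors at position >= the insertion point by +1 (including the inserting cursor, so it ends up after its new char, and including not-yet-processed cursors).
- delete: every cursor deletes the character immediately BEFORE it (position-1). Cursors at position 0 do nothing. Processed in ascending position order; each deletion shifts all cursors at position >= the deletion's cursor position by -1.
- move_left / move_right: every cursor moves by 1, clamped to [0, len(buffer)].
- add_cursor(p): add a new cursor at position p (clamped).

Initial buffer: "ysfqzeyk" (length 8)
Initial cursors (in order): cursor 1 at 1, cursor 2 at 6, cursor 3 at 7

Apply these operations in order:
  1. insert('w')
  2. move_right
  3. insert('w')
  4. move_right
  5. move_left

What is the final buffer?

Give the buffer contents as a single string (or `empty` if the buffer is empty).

After op 1 (insert('w')): buffer="ywsfqzewywk" (len 11), cursors c1@2 c2@8 c3@10, authorship .1.....2.3.
After op 2 (move_right): buffer="ywsfqzewywk" (len 11), cursors c1@3 c2@9 c3@11, authorship .1.....2.3.
After op 3 (insert('w')): buffer="ywswfqzewywwkw" (len 14), cursors c1@4 c2@11 c3@14, authorship .1.1....2.23.3
After op 4 (move_right): buffer="ywswfqzewywwkw" (len 14), cursors c1@5 c2@12 c3@14, authorship .1.1....2.23.3
After op 5 (move_left): buffer="ywswfqzewywwkw" (len 14), cursors c1@4 c2@11 c3@13, authorship .1.1....2.23.3

Answer: ywswfqzewywwkw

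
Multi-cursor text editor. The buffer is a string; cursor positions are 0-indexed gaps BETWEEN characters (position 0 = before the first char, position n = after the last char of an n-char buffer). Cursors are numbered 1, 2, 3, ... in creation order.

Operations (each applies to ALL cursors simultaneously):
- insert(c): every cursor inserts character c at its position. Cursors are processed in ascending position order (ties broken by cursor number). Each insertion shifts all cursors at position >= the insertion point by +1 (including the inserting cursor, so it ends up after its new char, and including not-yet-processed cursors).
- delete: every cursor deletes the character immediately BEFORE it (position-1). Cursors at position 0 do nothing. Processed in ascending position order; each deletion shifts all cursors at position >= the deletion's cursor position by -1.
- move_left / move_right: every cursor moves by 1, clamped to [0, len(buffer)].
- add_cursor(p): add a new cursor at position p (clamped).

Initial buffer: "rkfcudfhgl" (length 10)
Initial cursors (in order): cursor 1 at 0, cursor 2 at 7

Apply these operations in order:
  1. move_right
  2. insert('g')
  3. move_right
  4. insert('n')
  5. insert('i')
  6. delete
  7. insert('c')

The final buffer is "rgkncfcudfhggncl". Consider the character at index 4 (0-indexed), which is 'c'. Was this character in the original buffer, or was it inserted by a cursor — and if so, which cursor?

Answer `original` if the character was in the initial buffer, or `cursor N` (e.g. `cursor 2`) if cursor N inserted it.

After op 1 (move_right): buffer="rkfcudfhgl" (len 10), cursors c1@1 c2@8, authorship ..........
After op 2 (insert('g')): buffer="rgkfcudfhggl" (len 12), cursors c1@2 c2@10, authorship .1.......2..
After op 3 (move_right): buffer="rgkfcudfhggl" (len 12), cursors c1@3 c2@11, authorship .1.......2..
After op 4 (insert('n')): buffer="rgknfcudfhggnl" (len 14), cursors c1@4 c2@13, authorship .1.1......2.2.
After op 5 (insert('i')): buffer="rgknifcudfhggnil" (len 16), cursors c1@5 c2@15, authorship .1.11......2.22.
After op 6 (delete): buffer="rgknfcudfhggnl" (len 14), cursors c1@4 c2@13, authorship .1.1......2.2.
After op 7 (insert('c')): buffer="rgkncfcudfhggncl" (len 16), cursors c1@5 c2@15, authorship .1.11......2.22.
Authorship (.=original, N=cursor N): . 1 . 1 1 . . . . . . 2 . 2 2 .
Index 4: author = 1

Answer: cursor 1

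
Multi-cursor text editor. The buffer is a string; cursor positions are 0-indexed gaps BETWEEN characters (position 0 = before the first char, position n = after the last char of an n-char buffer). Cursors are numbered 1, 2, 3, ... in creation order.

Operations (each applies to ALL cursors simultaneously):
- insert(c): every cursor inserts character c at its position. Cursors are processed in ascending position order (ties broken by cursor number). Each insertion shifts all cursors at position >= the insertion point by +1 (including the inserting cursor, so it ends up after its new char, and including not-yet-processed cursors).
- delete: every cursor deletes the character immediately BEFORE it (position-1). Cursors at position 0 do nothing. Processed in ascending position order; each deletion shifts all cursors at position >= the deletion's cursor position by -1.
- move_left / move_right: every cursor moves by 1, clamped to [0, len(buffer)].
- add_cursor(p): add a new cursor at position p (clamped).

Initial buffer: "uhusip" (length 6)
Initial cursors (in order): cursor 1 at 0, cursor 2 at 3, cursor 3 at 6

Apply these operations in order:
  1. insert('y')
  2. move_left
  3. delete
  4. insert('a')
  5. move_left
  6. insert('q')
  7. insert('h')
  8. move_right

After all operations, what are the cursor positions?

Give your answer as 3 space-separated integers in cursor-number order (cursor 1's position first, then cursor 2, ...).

Answer: 3 9 15

Derivation:
After op 1 (insert('y')): buffer="yuhuysipy" (len 9), cursors c1@1 c2@5 c3@9, authorship 1...2...3
After op 2 (move_left): buffer="yuhuysipy" (len 9), cursors c1@0 c2@4 c3@8, authorship 1...2...3
After op 3 (delete): buffer="yuhysiy" (len 7), cursors c1@0 c2@3 c3@6, authorship 1..2..3
After op 4 (insert('a')): buffer="ayuhaysiay" (len 10), cursors c1@1 c2@5 c3@9, authorship 11..22..33
After op 5 (move_left): buffer="ayuhaysiay" (len 10), cursors c1@0 c2@4 c3@8, authorship 11..22..33
After op 6 (insert('q')): buffer="qayuhqaysiqay" (len 13), cursors c1@1 c2@6 c3@11, authorship 111..222..333
After op 7 (insert('h')): buffer="qhayuhqhaysiqhay" (len 16), cursors c1@2 c2@8 c3@14, authorship 1111..2222..3333
After op 8 (move_right): buffer="qhayuhqhaysiqhay" (len 16), cursors c1@3 c2@9 c3@15, authorship 1111..2222..3333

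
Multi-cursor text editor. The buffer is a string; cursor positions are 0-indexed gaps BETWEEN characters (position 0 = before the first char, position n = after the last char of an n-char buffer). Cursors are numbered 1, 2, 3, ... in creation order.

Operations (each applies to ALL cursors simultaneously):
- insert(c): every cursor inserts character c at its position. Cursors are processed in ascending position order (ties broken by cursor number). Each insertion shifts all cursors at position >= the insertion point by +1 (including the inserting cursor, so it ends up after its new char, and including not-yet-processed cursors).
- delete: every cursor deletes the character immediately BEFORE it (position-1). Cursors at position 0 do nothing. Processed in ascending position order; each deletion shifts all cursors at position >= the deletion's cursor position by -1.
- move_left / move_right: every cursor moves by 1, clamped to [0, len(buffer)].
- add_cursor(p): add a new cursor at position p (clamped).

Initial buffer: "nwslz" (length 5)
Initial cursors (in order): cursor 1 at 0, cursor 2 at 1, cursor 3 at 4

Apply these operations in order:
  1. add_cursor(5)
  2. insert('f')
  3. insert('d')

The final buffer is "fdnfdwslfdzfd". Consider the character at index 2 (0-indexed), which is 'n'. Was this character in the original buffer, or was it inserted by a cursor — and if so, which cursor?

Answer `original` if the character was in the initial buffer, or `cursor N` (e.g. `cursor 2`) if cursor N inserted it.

Answer: original

Derivation:
After op 1 (add_cursor(5)): buffer="nwslz" (len 5), cursors c1@0 c2@1 c3@4 c4@5, authorship .....
After op 2 (insert('f')): buffer="fnfwslfzf" (len 9), cursors c1@1 c2@3 c3@7 c4@9, authorship 1.2...3.4
After op 3 (insert('d')): buffer="fdnfdwslfdzfd" (len 13), cursors c1@2 c2@5 c3@10 c4@13, authorship 11.22...33.44
Authorship (.=original, N=cursor N): 1 1 . 2 2 . . . 3 3 . 4 4
Index 2: author = original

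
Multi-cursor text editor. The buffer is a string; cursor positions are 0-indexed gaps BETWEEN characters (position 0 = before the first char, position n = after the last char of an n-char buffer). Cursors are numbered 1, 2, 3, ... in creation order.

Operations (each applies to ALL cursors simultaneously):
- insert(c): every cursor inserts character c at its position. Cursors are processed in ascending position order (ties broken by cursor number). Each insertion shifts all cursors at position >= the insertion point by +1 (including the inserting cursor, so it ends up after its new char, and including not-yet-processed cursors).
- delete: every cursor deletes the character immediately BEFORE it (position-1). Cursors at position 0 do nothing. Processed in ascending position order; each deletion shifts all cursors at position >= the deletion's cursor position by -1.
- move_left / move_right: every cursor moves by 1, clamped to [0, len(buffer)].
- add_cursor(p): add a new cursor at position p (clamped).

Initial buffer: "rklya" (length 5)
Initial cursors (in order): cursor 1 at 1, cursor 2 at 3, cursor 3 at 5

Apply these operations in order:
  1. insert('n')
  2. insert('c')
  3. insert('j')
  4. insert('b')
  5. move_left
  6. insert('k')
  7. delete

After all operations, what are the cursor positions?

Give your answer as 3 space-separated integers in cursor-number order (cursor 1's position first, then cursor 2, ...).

After op 1 (insert('n')): buffer="rnklnyan" (len 8), cursors c1@2 c2@5 c3@8, authorship .1..2..3
After op 2 (insert('c')): buffer="rncklncyanc" (len 11), cursors c1@3 c2@7 c3@11, authorship .11..22..33
After op 3 (insert('j')): buffer="rncjklncjyancj" (len 14), cursors c1@4 c2@9 c3@14, authorship .111..222..333
After op 4 (insert('b')): buffer="rncjbklncjbyancjb" (len 17), cursors c1@5 c2@11 c3@17, authorship .1111..2222..3333
After op 5 (move_left): buffer="rncjbklncjbyancjb" (len 17), cursors c1@4 c2@10 c3@16, authorship .1111..2222..3333
After op 6 (insert('k')): buffer="rncjkbklncjkbyancjkb" (len 20), cursors c1@5 c2@12 c3@19, authorship .11111..22222..33333
After op 7 (delete): buffer="rncjbklncjbyancjb" (len 17), cursors c1@4 c2@10 c3@16, authorship .1111..2222..3333

Answer: 4 10 16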